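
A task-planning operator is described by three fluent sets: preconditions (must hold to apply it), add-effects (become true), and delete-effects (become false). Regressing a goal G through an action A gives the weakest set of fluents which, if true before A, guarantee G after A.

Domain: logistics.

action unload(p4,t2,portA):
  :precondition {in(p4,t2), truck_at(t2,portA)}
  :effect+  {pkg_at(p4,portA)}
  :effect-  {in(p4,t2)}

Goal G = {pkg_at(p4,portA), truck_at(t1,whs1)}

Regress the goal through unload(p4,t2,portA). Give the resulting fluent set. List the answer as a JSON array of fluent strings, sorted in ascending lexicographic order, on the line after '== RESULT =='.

Regress:
  G ∩ del = {}  (empty — regression defined)
  G \ add = {pkg_at(p4,portA), truck_at(t1,whs1)} \ {pkg_at(p4,portA)} = {truck_at(t1,whs1)}
  ∪ pre   = {truck_at(t1,whs1)} ∪ {in(p4,t2), truck_at(t2,portA)}
          = {in(p4,t2), truck_at(t1,whs1), truck_at(t2,portA)}

== RESULT ==
["in(p4,t2)", "truck_at(t1,whs1)", "truck_at(t2,portA)"]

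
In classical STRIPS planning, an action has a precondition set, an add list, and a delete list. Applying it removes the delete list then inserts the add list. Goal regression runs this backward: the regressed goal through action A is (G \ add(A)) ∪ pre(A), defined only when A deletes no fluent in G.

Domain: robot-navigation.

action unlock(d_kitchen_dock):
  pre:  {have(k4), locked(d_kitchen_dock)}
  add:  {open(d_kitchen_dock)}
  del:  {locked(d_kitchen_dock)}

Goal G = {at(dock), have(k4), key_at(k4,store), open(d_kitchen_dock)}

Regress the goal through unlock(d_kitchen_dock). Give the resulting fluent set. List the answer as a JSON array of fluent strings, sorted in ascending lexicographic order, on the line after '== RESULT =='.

Compute (G \ add) ∪ pre:
  G ∩ del = {}  (empty — regression defined)
  G \ add = {at(dock), have(k4), key_at(k4,store), open(d_kitchen_dock)} \ {open(d_kitchen_dock)} = {at(dock), have(k4), key_at(k4,store)}
  ∪ pre   = {at(dock), have(k4), key_at(k4,store)} ∪ {have(k4), locked(d_kitchen_dock)}
          = {at(dock), have(k4), key_at(k4,store), locked(d_kitchen_dock)}

== RESULT ==
["at(dock)", "have(k4)", "key_at(k4,store)", "locked(d_kitchen_dock)"]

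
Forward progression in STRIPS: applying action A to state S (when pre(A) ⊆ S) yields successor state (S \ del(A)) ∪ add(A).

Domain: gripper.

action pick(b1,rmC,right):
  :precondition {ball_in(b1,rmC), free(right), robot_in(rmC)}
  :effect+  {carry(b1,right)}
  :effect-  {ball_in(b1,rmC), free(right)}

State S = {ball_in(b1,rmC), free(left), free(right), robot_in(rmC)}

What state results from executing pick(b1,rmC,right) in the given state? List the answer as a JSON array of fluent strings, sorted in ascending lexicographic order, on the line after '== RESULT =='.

Compute (S \ del) ∪ add:
  pre ⊆ S: {ball_in(b1,rmC), free(right), robot_in(rmC)} ⊆ S  — applicable
  S \ del = {free(left), robot_in(rmC)}
  ∪ add   = {carry(b1,right), free(left), robot_in(rmC)}

== RESULT ==
["carry(b1,right)", "free(left)", "robot_in(rmC)"]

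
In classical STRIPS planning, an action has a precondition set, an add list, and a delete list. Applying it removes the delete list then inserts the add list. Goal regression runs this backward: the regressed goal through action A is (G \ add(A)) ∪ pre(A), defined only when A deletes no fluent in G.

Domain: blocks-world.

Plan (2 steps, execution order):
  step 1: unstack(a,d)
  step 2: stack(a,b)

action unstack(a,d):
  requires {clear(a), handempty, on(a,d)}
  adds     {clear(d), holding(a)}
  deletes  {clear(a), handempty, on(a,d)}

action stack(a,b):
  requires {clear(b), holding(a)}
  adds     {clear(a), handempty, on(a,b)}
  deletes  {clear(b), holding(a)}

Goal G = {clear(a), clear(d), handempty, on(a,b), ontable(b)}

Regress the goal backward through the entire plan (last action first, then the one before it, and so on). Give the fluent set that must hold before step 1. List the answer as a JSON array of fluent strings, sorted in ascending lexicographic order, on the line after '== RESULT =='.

Regress step by step:
  through step 2 (stack(a,b)): drop {clear(a), handempty, on(a,b)}, keep {clear(d), ontable(b)}, require {clear(b), holding(a)}
    → {clear(b), clear(d), holding(a), ontable(b)}
  through step 1 (unstack(a,d)): drop {clear(d), holding(a)}, keep {clear(b), ontable(b)}, require {clear(a), handempty, on(a,d)}
    → {clear(a), clear(b), handempty, on(a,d), ontable(b)}

== RESULT ==
["clear(a)", "clear(b)", "handempty", "on(a,d)", "ontable(b)"]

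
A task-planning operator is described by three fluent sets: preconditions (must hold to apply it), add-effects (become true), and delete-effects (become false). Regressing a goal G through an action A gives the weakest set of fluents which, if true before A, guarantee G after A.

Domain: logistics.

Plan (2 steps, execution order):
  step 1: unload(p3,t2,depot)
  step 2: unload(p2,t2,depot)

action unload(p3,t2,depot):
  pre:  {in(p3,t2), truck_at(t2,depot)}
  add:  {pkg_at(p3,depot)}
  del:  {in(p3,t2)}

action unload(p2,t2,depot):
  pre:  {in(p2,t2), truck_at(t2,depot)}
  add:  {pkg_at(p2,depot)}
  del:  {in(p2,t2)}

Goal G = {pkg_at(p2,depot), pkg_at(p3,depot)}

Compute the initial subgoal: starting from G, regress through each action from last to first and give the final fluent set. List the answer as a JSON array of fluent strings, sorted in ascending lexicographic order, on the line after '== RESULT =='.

Regress step by step:
  through step 2 (unload(p2,t2,depot)): drop {pkg_at(p2,depot)}, keep {pkg_at(p3,depot)}, require {in(p2,t2), truck_at(t2,depot)}
    → {in(p2,t2), pkg_at(p3,depot), truck_at(t2,depot)}
  through step 1 (unload(p3,t2,depot)): drop {pkg_at(p3,depot)}, keep {in(p2,t2), truck_at(t2,depot)}, require {in(p3,t2), truck_at(t2,depot)}
    → {in(p2,t2), in(p3,t2), truck_at(t2,depot)}

== RESULT ==
["in(p2,t2)", "in(p3,t2)", "truck_at(t2,depot)"]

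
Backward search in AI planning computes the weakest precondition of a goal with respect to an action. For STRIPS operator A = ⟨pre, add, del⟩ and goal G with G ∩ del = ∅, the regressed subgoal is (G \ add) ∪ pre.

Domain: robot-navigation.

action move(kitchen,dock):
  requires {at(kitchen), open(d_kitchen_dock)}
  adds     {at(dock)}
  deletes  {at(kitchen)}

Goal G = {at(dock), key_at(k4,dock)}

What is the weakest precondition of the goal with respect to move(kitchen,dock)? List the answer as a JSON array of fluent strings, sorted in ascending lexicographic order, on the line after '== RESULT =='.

Compute (G \ add) ∪ pre:
  G ∩ del = {}  (empty — regression defined)
  G \ add = {at(dock), key_at(k4,dock)} \ {at(dock)} = {key_at(k4,dock)}
  ∪ pre   = {key_at(k4,dock)} ∪ {at(kitchen), open(d_kitchen_dock)}
          = {at(kitchen), key_at(k4,dock), open(d_kitchen_dock)}

== RESULT ==
["at(kitchen)", "key_at(k4,dock)", "open(d_kitchen_dock)"]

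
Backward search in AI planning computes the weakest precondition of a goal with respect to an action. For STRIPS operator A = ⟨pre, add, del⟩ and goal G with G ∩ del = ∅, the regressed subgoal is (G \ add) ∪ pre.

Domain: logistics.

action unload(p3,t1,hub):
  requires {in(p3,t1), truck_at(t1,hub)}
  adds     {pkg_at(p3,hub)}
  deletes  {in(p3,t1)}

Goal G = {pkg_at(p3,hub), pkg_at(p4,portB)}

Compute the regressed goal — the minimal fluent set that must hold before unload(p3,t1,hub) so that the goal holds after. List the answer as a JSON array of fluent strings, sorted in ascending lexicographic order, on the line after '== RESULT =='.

Compute (G \ add) ∪ pre:
  G ∩ del = {}  (empty — regression defined)
  G \ add = {pkg_at(p3,hub), pkg_at(p4,portB)} \ {pkg_at(p3,hub)} = {pkg_at(p4,portB)}
  ∪ pre   = {pkg_at(p4,portB)} ∪ {in(p3,t1), truck_at(t1,hub)}
          = {in(p3,t1), pkg_at(p4,portB), truck_at(t1,hub)}

== RESULT ==
["in(p3,t1)", "pkg_at(p4,portB)", "truck_at(t1,hub)"]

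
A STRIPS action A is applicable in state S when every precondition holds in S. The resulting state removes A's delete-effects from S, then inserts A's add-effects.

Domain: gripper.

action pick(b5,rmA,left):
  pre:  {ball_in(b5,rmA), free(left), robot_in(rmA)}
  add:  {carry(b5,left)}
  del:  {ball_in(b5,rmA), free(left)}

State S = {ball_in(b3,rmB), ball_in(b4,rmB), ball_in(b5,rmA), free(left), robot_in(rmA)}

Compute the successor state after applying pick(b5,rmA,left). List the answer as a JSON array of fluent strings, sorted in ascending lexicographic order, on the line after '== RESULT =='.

Compute (S \ del) ∪ add:
  pre ⊆ S: {ball_in(b5,rmA), free(left), robot_in(rmA)} ⊆ S  — applicable
  S \ del = {ball_in(b3,rmB), ball_in(b4,rmB), robot_in(rmA)}
  ∪ add   = {ball_in(b3,rmB), ball_in(b4,rmB), carry(b5,left), robot_in(rmA)}

== RESULT ==
["ball_in(b3,rmB)", "ball_in(b4,rmB)", "carry(b5,left)", "robot_in(rmA)"]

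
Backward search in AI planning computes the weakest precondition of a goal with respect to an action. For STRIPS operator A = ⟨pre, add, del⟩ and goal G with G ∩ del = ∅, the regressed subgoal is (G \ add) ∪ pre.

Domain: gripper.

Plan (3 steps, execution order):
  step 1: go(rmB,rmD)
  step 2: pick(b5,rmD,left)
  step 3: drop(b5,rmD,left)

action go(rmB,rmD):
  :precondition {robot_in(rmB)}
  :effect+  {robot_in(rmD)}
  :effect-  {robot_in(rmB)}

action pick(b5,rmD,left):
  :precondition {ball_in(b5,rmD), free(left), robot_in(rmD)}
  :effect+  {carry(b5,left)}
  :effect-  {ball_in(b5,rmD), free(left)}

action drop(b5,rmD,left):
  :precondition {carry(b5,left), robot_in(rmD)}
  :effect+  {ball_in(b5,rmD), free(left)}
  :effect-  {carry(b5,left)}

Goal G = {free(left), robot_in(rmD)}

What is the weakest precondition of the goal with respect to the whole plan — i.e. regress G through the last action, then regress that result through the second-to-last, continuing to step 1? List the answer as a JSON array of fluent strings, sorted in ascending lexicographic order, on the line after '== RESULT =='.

Regress step by step:
  through step 3 (drop(b5,rmD,left)): drop {free(left)}, keep {robot_in(rmD)}, require {carry(b5,left), robot_in(rmD)}
    → {carry(b5,left), robot_in(rmD)}
  through step 2 (pick(b5,rmD,left)): drop {carry(b5,left)}, keep {robot_in(rmD)}, require {ball_in(b5,rmD), free(left), robot_in(rmD)}
    → {ball_in(b5,rmD), free(left), robot_in(rmD)}
  through step 1 (go(rmB,rmD)): drop {robot_in(rmD)}, keep {ball_in(b5,rmD), free(left)}, require {robot_in(rmB)}
    → {ball_in(b5,rmD), free(left), robot_in(rmB)}

== RESULT ==
["ball_in(b5,rmD)", "free(left)", "robot_in(rmB)"]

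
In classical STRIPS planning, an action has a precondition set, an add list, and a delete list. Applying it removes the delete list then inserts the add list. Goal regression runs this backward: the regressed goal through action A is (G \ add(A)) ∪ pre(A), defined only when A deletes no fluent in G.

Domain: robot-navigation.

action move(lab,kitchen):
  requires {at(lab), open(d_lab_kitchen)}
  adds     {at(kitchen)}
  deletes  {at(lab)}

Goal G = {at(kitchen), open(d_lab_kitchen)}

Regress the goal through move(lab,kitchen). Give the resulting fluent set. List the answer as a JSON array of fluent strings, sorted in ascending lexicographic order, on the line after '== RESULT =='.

Compute (G \ add) ∪ pre:
  G ∩ del = {}  (empty — regression defined)
  G \ add = {at(kitchen), open(d_lab_kitchen)} \ {at(kitchen)} = {open(d_lab_kitchen)}
  ∪ pre   = {open(d_lab_kitchen)} ∪ {at(lab), open(d_lab_kitchen)}
          = {at(lab), open(d_lab_kitchen)}

== RESULT ==
["at(lab)", "open(d_lab_kitchen)"]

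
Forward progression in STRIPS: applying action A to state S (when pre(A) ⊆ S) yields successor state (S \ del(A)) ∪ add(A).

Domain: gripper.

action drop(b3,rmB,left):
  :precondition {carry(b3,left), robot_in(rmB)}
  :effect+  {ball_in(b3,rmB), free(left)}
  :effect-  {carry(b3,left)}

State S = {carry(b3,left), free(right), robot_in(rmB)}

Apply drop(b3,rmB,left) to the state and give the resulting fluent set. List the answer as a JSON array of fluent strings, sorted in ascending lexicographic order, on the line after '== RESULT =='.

Progress:
  pre ⊆ S: {carry(b3,left), robot_in(rmB)} ⊆ S  — applicable
  S \ del = {free(right), robot_in(rmB)}
  ∪ add   = {ball_in(b3,rmB), free(left), free(right), robot_in(rmB)}

== RESULT ==
["ball_in(b3,rmB)", "free(left)", "free(right)", "robot_in(rmB)"]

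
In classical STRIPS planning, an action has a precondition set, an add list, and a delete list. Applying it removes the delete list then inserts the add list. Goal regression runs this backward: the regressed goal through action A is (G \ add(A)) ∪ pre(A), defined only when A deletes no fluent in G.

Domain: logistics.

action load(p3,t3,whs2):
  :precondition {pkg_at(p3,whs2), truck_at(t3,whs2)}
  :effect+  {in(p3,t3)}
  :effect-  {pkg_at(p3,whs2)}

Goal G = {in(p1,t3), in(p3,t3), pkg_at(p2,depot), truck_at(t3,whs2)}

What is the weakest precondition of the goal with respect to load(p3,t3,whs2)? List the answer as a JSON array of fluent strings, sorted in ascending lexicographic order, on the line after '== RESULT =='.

Compute (G \ add) ∪ pre:
  G ∩ del = {}  (empty — regression defined)
  G \ add = {in(p1,t3), in(p3,t3), pkg_at(p2,depot), truck_at(t3,whs2)} \ {in(p3,t3)} = {in(p1,t3), pkg_at(p2,depot), truck_at(t3,whs2)}
  ∪ pre   = {in(p1,t3), pkg_at(p2,depot), truck_at(t3,whs2)} ∪ {pkg_at(p3,whs2), truck_at(t3,whs2)}
          = {in(p1,t3), pkg_at(p2,depot), pkg_at(p3,whs2), truck_at(t3,whs2)}

== RESULT ==
["in(p1,t3)", "pkg_at(p2,depot)", "pkg_at(p3,whs2)", "truck_at(t3,whs2)"]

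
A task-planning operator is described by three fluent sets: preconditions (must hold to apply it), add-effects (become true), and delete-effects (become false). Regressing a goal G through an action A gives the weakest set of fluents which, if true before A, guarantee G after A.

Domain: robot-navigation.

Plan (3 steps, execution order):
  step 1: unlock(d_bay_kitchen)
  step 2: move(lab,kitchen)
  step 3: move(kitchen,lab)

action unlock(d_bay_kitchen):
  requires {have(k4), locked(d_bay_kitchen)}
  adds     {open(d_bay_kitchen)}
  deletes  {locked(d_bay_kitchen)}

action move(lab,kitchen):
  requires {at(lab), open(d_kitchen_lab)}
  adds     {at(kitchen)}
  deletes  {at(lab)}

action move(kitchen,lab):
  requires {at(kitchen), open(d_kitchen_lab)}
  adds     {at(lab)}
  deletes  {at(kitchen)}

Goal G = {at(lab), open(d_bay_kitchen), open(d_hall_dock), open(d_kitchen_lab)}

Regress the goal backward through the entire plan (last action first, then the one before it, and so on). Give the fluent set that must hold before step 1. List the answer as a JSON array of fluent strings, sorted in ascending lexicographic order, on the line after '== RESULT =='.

Regress step by step:
  through step 3 (move(kitchen,lab)): drop {at(lab)}, keep {open(d_bay_kitchen), open(d_hall_dock), open(d_kitchen_lab)}, require {at(kitchen), open(d_kitchen_lab)}
    → {at(kitchen), open(d_bay_kitchen), open(d_hall_dock), open(d_kitchen_lab)}
  through step 2 (move(lab,kitchen)): drop {at(kitchen)}, keep {open(d_bay_kitchen), open(d_hall_dock), open(d_kitchen_lab)}, require {at(lab), open(d_kitchen_lab)}
    → {at(lab), open(d_bay_kitchen), open(d_hall_dock), open(d_kitchen_lab)}
  through step 1 (unlock(d_bay_kitchen)): drop {open(d_bay_kitchen)}, keep {at(lab), open(d_hall_dock), open(d_kitchen_lab)}, require {have(k4), locked(d_bay_kitchen)}
    → {at(lab), have(k4), locked(d_bay_kitchen), open(d_hall_dock), open(d_kitchen_lab)}

== RESULT ==
["at(lab)", "have(k4)", "locked(d_bay_kitchen)", "open(d_hall_dock)", "open(d_kitchen_lab)"]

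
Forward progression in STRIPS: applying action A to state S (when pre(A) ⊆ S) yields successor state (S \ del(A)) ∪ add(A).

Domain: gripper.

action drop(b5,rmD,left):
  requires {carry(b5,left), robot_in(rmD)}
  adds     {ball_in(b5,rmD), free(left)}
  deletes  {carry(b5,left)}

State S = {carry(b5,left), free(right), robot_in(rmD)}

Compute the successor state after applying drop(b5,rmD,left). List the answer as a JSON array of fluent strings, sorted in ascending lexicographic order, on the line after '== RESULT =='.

Compute (S \ del) ∪ add:
  pre ⊆ S: {carry(b5,left), robot_in(rmD)} ⊆ S  — applicable
  S \ del = {free(right), robot_in(rmD)}
  ∪ add   = {ball_in(b5,rmD), free(left), free(right), robot_in(rmD)}

== RESULT ==
["ball_in(b5,rmD)", "free(left)", "free(right)", "robot_in(rmD)"]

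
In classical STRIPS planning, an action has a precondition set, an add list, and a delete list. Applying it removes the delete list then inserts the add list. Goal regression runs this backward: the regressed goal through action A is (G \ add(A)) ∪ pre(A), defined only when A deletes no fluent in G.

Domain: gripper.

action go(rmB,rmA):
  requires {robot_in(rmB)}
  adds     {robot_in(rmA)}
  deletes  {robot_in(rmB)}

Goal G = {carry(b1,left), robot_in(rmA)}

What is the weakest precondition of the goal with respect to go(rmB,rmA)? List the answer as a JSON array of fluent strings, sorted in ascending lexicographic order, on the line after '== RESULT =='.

Regress:
  G ∩ del = {}  (empty — regression defined)
  G \ add = {carry(b1,left), robot_in(rmA)} \ {robot_in(rmA)} = {carry(b1,left)}
  ∪ pre   = {carry(b1,left)} ∪ {robot_in(rmB)}
          = {carry(b1,left), robot_in(rmB)}

== RESULT ==
["carry(b1,left)", "robot_in(rmB)"]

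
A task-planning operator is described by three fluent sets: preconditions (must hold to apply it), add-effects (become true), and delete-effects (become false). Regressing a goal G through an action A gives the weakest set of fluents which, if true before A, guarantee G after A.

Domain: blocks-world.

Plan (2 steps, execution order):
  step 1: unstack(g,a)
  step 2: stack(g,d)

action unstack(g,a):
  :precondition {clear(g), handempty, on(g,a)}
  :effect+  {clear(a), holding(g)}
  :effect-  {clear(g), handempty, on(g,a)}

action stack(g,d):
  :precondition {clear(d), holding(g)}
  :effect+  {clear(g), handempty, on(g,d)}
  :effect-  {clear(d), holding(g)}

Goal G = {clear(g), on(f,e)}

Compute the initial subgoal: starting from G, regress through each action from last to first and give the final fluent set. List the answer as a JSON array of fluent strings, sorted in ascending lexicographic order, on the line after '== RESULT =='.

Work backward from the goal:
  through step 2 (stack(g,d)): drop {clear(g)}, keep {on(f,e)}, require {clear(d), holding(g)}
    → {clear(d), holding(g), on(f,e)}
  through step 1 (unstack(g,a)): drop {holding(g)}, keep {clear(d), on(f,e)}, require {clear(g), handempty, on(g,a)}
    → {clear(d), clear(g), handempty, on(f,e), on(g,a)}

== RESULT ==
["clear(d)", "clear(g)", "handempty", "on(f,e)", "on(g,a)"]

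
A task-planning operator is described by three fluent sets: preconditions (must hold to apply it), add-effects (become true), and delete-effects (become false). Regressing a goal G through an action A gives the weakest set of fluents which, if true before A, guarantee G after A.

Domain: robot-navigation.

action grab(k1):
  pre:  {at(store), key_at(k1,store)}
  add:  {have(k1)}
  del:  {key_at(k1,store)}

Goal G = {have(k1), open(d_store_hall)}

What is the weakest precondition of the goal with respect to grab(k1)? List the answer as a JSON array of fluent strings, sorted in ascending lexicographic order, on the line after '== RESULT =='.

Regress:
  G ∩ del = {}  (empty — regression defined)
  G \ add = {have(k1), open(d_store_hall)} \ {have(k1)} = {open(d_store_hall)}
  ∪ pre   = {open(d_store_hall)} ∪ {at(store), key_at(k1,store)}
          = {at(store), key_at(k1,store), open(d_store_hall)}

== RESULT ==
["at(store)", "key_at(k1,store)", "open(d_store_hall)"]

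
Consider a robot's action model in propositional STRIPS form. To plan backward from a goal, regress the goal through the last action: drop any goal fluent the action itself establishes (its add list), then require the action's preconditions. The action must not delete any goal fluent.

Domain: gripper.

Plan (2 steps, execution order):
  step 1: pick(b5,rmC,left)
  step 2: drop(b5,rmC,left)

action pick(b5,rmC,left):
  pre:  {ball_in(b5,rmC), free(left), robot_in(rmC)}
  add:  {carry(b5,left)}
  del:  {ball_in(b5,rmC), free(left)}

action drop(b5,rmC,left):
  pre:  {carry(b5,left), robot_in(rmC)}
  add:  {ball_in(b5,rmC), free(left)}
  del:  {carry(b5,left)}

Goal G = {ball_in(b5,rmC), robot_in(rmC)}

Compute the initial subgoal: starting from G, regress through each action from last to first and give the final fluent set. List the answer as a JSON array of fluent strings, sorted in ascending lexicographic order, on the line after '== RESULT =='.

Work backward from the goal:
  through step 2 (drop(b5,rmC,left)): drop {ball_in(b5,rmC)}, keep {robot_in(rmC)}, require {carry(b5,left), robot_in(rmC)}
    → {carry(b5,left), robot_in(rmC)}
  through step 1 (pick(b5,rmC,left)): drop {carry(b5,left)}, keep {robot_in(rmC)}, require {ball_in(b5,rmC), free(left), robot_in(rmC)}
    → {ball_in(b5,rmC), free(left), robot_in(rmC)}

== RESULT ==
["ball_in(b5,rmC)", "free(left)", "robot_in(rmC)"]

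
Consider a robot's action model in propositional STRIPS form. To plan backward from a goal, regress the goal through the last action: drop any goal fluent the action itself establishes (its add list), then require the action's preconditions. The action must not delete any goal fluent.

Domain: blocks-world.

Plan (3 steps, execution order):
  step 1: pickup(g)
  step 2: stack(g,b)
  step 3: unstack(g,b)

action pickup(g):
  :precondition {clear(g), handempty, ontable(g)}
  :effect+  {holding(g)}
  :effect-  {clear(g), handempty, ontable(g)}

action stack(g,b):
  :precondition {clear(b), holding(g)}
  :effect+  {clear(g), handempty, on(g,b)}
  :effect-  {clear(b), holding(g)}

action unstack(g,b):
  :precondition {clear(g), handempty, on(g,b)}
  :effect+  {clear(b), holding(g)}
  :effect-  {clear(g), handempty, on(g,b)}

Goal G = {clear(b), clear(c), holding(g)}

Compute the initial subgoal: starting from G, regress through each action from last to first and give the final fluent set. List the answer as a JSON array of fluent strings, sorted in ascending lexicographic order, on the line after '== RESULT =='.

Work backward from the goal:
  through step 3 (unstack(g,b)): drop {clear(b), holding(g)}, keep {clear(c)}, require {clear(g), handempty, on(g,b)}
    → {clear(c), clear(g), handempty, on(g,b)}
  through step 2 (stack(g,b)): drop {clear(g), handempty, on(g,b)}, keep {clear(c)}, require {clear(b), holding(g)}
    → {clear(b), clear(c), holding(g)}
  through step 1 (pickup(g)): drop {holding(g)}, keep {clear(b), clear(c)}, require {clear(g), handempty, ontable(g)}
    → {clear(b), clear(c), clear(g), handempty, ontable(g)}

== RESULT ==
["clear(b)", "clear(c)", "clear(g)", "handempty", "ontable(g)"]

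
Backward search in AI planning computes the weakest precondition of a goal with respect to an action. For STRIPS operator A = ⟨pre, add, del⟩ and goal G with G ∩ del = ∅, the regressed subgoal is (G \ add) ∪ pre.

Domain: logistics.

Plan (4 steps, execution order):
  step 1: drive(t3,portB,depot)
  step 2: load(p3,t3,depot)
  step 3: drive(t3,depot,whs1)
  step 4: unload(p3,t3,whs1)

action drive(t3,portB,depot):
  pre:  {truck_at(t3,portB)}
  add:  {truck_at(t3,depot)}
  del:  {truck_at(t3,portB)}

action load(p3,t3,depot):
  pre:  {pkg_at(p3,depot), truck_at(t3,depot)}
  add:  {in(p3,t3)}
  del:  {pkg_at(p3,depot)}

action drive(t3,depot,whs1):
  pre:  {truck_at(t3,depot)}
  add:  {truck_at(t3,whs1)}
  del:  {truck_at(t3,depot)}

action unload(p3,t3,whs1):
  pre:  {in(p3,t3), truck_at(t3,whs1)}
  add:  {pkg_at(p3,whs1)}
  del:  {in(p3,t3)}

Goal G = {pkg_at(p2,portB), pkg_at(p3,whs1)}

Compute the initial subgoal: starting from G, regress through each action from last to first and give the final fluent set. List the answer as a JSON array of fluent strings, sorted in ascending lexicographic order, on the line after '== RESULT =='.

Work backward from the goal:
  through step 4 (unload(p3,t3,whs1)): drop {pkg_at(p3,whs1)}, keep {pkg_at(p2,portB)}, require {in(p3,t3), truck_at(t3,whs1)}
    → {in(p3,t3), pkg_at(p2,portB), truck_at(t3,whs1)}
  through step 3 (drive(t3,depot,whs1)): drop {truck_at(t3,whs1)}, keep {in(p3,t3), pkg_at(p2,portB)}, require {truck_at(t3,depot)}
    → {in(p3,t3), pkg_at(p2,portB), truck_at(t3,depot)}
  through step 2 (load(p3,t3,depot)): drop {in(p3,t3)}, keep {pkg_at(p2,portB), truck_at(t3,depot)}, require {pkg_at(p3,depot), truck_at(t3,depot)}
    → {pkg_at(p2,portB), pkg_at(p3,depot), truck_at(t3,depot)}
  through step 1 (drive(t3,portB,depot)): drop {truck_at(t3,depot)}, keep {pkg_at(p2,portB), pkg_at(p3,depot)}, require {truck_at(t3,portB)}
    → {pkg_at(p2,portB), pkg_at(p3,depot), truck_at(t3,portB)}

== RESULT ==
["pkg_at(p2,portB)", "pkg_at(p3,depot)", "truck_at(t3,portB)"]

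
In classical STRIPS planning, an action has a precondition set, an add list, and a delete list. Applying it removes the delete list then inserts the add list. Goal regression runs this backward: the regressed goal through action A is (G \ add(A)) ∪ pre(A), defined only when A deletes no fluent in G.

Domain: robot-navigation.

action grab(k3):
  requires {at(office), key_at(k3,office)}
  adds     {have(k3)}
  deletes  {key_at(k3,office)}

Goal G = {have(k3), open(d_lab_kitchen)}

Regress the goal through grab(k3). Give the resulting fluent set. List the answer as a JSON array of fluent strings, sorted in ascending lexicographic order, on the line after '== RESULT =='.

Compute (G \ add) ∪ pre:
  G ∩ del = {}  (empty — regression defined)
  G \ add = {have(k3), open(d_lab_kitchen)} \ {have(k3)} = {open(d_lab_kitchen)}
  ∪ pre   = {open(d_lab_kitchen)} ∪ {at(office), key_at(k3,office)}
          = {at(office), key_at(k3,office), open(d_lab_kitchen)}

== RESULT ==
["at(office)", "key_at(k3,office)", "open(d_lab_kitchen)"]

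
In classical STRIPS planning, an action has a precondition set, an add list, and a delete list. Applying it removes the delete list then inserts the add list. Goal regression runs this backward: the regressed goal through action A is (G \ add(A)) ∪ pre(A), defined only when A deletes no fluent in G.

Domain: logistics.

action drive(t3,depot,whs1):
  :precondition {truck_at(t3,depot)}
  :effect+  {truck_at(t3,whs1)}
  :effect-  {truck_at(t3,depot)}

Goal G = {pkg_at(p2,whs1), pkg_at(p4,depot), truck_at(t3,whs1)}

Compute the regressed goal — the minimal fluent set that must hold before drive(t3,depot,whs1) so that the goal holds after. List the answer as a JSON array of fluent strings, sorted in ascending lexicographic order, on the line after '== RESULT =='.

Compute (G \ add) ∪ pre:
  G ∩ del = {}  (empty — regression defined)
  G \ add = {pkg_at(p2,whs1), pkg_at(p4,depot), truck_at(t3,whs1)} \ {truck_at(t3,whs1)} = {pkg_at(p2,whs1), pkg_at(p4,depot)}
  ∪ pre   = {pkg_at(p2,whs1), pkg_at(p4,depot)} ∪ {truck_at(t3,depot)}
          = {pkg_at(p2,whs1), pkg_at(p4,depot), truck_at(t3,depot)}

== RESULT ==
["pkg_at(p2,whs1)", "pkg_at(p4,depot)", "truck_at(t3,depot)"]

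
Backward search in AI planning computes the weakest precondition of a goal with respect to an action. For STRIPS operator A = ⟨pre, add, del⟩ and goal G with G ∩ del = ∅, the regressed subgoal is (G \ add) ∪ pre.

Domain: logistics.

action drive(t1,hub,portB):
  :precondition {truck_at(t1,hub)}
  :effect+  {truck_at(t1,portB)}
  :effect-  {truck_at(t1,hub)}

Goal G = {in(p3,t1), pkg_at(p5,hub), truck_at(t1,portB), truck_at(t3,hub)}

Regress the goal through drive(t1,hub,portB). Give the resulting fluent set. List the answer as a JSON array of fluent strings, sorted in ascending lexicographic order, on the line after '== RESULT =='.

Regress:
  G ∩ del = {}  (empty — regression defined)
  G \ add = {in(p3,t1), pkg_at(p5,hub), truck_at(t1,portB), truck_at(t3,hub)} \ {truck_at(t1,portB)} = {in(p3,t1), pkg_at(p5,hub), truck_at(t3,hub)}
  ∪ pre   = {in(p3,t1), pkg_at(p5,hub), truck_at(t3,hub)} ∪ {truck_at(t1,hub)}
          = {in(p3,t1), pkg_at(p5,hub), truck_at(t1,hub), truck_at(t3,hub)}

== RESULT ==
["in(p3,t1)", "pkg_at(p5,hub)", "truck_at(t1,hub)", "truck_at(t3,hub)"]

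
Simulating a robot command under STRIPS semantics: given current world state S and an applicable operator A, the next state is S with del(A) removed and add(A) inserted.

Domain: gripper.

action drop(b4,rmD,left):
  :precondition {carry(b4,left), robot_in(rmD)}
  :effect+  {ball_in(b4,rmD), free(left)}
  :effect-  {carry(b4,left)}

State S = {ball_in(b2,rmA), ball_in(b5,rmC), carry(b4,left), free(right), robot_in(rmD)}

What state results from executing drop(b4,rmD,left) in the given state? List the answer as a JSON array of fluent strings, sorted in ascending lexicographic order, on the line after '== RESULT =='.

Progress:
  pre ⊆ S: {carry(b4,left), robot_in(rmD)} ⊆ S  — applicable
  S \ del = {ball_in(b2,rmA), ball_in(b5,rmC), free(right), robot_in(rmD)}
  ∪ add   = {ball_in(b2,rmA), ball_in(b4,rmD), ball_in(b5,rmC), free(left), free(right), robot_in(rmD)}

== RESULT ==
["ball_in(b2,rmA)", "ball_in(b4,rmD)", "ball_in(b5,rmC)", "free(left)", "free(right)", "robot_in(rmD)"]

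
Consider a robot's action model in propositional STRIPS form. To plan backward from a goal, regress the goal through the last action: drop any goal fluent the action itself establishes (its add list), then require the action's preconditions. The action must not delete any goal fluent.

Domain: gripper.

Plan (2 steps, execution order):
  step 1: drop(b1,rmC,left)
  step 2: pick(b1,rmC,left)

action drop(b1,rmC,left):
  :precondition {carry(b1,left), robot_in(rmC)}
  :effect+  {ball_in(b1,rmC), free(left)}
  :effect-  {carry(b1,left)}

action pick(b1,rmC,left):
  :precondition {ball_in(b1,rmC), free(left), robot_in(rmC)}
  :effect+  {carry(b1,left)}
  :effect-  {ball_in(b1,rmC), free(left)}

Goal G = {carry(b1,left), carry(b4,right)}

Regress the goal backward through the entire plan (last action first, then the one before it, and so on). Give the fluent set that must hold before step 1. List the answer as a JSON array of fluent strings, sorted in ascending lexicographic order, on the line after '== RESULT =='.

Regress step by step:
  through step 2 (pick(b1,rmC,left)): drop {carry(b1,left)}, keep {carry(b4,right)}, require {ball_in(b1,rmC), free(left), robot_in(rmC)}
    → {ball_in(b1,rmC), carry(b4,right), free(left), robot_in(rmC)}
  through step 1 (drop(b1,rmC,left)): drop {ball_in(b1,rmC), free(left)}, keep {carry(b4,right), robot_in(rmC)}, require {carry(b1,left), robot_in(rmC)}
    → {carry(b1,left), carry(b4,right), robot_in(rmC)}

== RESULT ==
["carry(b1,left)", "carry(b4,right)", "robot_in(rmC)"]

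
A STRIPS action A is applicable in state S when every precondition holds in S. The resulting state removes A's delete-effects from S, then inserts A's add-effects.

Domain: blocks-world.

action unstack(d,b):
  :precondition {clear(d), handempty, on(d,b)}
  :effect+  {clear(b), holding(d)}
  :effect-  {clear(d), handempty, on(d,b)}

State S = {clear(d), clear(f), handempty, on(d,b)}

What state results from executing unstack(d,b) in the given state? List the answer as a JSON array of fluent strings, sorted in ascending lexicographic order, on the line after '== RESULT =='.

Compute (S \ del) ∪ add:
  pre ⊆ S: {clear(d), handempty, on(d,b)} ⊆ S  — applicable
  S \ del = {clear(f)}
  ∪ add   = {clear(b), clear(f), holding(d)}

== RESULT ==
["clear(b)", "clear(f)", "holding(d)"]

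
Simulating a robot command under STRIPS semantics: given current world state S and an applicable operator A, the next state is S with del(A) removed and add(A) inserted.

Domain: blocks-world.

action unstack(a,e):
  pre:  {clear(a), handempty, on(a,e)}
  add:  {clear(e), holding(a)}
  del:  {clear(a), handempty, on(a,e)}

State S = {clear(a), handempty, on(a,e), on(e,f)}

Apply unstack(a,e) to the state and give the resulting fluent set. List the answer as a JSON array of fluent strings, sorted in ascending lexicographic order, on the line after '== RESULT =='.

Progress:
  pre ⊆ S: {clear(a), handempty, on(a,e)} ⊆ S  — applicable
  S \ del = {on(e,f)}
  ∪ add   = {clear(e), holding(a), on(e,f)}

== RESULT ==
["clear(e)", "holding(a)", "on(e,f)"]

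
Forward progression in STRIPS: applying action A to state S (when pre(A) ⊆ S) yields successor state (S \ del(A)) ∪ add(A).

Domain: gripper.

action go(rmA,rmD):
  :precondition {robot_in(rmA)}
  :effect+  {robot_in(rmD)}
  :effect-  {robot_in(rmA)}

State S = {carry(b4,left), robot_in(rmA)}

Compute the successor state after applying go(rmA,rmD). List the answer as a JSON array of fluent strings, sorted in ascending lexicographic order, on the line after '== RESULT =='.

Progress:
  pre ⊆ S: {robot_in(rmA)} ⊆ S  — applicable
  S \ del = {carry(b4,left)}
  ∪ add   = {carry(b4,left), robot_in(rmD)}

== RESULT ==
["carry(b4,left)", "robot_in(rmD)"]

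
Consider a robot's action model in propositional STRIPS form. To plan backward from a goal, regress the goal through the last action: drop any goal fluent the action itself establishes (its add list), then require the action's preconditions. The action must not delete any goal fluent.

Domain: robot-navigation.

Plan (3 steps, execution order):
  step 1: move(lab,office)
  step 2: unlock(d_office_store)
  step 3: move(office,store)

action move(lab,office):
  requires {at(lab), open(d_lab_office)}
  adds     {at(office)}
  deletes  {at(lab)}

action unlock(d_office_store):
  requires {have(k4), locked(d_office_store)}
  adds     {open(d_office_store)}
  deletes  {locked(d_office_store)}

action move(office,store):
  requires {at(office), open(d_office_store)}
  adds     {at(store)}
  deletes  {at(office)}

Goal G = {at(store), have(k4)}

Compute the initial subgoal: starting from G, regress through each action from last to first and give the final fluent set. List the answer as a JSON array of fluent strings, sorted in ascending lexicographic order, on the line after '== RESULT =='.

Work backward from the goal:
  through step 3 (move(office,store)): drop {at(store)}, keep {have(k4)}, require {at(office), open(d_office_store)}
    → {at(office), have(k4), open(d_office_store)}
  through step 2 (unlock(d_office_store)): drop {open(d_office_store)}, keep {at(office), have(k4)}, require {have(k4), locked(d_office_store)}
    → {at(office), have(k4), locked(d_office_store)}
  through step 1 (move(lab,office)): drop {at(office)}, keep {have(k4), locked(d_office_store)}, require {at(lab), open(d_lab_office)}
    → {at(lab), have(k4), locked(d_office_store), open(d_lab_office)}

== RESULT ==
["at(lab)", "have(k4)", "locked(d_office_store)", "open(d_lab_office)"]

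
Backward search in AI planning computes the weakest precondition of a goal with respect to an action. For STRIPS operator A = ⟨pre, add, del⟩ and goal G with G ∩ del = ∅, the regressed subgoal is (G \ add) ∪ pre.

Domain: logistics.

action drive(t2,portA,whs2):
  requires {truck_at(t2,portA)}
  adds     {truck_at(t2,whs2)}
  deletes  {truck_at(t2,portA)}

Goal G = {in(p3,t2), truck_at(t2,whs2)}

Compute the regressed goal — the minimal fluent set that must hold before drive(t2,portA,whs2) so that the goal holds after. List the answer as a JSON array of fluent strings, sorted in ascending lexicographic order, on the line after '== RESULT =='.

Regress:
  G ∩ del = {}  (empty — regression defined)
  G \ add = {in(p3,t2), truck_at(t2,whs2)} \ {truck_at(t2,whs2)} = {in(p3,t2)}
  ∪ pre   = {in(p3,t2)} ∪ {truck_at(t2,portA)}
          = {in(p3,t2), truck_at(t2,portA)}

== RESULT ==
["in(p3,t2)", "truck_at(t2,portA)"]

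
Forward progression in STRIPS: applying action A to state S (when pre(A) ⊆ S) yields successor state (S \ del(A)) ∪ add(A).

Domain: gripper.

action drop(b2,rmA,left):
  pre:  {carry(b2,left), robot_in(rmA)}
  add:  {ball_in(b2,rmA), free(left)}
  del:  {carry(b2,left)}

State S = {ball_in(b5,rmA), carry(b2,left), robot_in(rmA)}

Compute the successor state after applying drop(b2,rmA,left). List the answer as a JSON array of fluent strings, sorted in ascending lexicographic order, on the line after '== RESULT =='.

Progress:
  pre ⊆ S: {carry(b2,left), robot_in(rmA)} ⊆ S  — applicable
  S \ del = {ball_in(b5,rmA), robot_in(rmA)}
  ∪ add   = {ball_in(b2,rmA), ball_in(b5,rmA), free(left), robot_in(rmA)}

== RESULT ==
["ball_in(b2,rmA)", "ball_in(b5,rmA)", "free(left)", "robot_in(rmA)"]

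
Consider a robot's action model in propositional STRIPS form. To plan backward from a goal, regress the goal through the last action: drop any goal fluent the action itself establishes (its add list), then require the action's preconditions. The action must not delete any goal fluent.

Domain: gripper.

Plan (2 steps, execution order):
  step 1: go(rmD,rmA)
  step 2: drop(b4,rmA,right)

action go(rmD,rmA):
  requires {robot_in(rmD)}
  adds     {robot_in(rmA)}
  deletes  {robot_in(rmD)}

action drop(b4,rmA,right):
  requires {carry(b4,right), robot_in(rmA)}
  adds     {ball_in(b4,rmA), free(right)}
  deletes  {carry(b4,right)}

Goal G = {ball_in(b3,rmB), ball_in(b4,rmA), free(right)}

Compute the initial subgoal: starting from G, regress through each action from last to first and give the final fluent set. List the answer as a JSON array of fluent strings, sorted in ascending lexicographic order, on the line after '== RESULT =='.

Work backward from the goal:
  through step 2 (drop(b4,rmA,right)): drop {ball_in(b4,rmA), free(right)}, keep {ball_in(b3,rmB)}, require {carry(b4,right), robot_in(rmA)}
    → {ball_in(b3,rmB), carry(b4,right), robot_in(rmA)}
  through step 1 (go(rmD,rmA)): drop {robot_in(rmA)}, keep {ball_in(b3,rmB), carry(b4,right)}, require {robot_in(rmD)}
    → {ball_in(b3,rmB), carry(b4,right), robot_in(rmD)}

== RESULT ==
["ball_in(b3,rmB)", "carry(b4,right)", "robot_in(rmD)"]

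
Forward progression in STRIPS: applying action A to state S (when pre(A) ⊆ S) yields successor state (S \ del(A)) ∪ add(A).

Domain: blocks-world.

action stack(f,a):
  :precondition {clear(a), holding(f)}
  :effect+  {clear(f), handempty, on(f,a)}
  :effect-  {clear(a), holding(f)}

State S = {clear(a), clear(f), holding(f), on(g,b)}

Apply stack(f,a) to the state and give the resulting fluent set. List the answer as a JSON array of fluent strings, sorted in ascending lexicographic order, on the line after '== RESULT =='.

Compute (S \ del) ∪ add:
  pre ⊆ S: {clear(a), holding(f)} ⊆ S  — applicable
  S \ del = {clear(f), on(g,b)}
  ∪ add   = {clear(f), handempty, on(f,a), on(g,b)}

== RESULT ==
["clear(f)", "handempty", "on(f,a)", "on(g,b)"]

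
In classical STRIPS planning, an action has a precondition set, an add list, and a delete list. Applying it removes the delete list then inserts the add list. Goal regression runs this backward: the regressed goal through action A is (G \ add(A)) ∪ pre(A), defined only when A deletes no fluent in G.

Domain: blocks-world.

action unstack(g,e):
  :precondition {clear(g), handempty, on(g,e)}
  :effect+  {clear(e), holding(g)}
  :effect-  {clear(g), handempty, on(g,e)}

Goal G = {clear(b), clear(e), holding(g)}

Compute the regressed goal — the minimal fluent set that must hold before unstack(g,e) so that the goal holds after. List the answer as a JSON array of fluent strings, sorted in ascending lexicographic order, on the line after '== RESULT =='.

Regress:
  G ∩ del = {}  (empty — regression defined)
  G \ add = {clear(b), clear(e), holding(g)} \ {clear(e), holding(g)} = {clear(b)}
  ∪ pre   = {clear(b)} ∪ {clear(g), handempty, on(g,e)}
          = {clear(b), clear(g), handempty, on(g,e)}

== RESULT ==
["clear(b)", "clear(g)", "handempty", "on(g,e)"]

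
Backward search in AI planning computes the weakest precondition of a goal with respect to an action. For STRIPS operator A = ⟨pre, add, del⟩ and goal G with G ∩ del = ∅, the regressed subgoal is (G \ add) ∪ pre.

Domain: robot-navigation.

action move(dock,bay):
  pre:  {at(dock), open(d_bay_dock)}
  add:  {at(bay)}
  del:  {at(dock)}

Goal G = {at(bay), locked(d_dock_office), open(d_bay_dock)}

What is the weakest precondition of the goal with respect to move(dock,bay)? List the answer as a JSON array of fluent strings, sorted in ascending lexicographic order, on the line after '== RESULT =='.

Compute (G \ add) ∪ pre:
  G ∩ del = {}  (empty — regression defined)
  G \ add = {at(bay), locked(d_dock_office), open(d_bay_dock)} \ {at(bay)} = {locked(d_dock_office), open(d_bay_dock)}
  ∪ pre   = {locked(d_dock_office), open(d_bay_dock)} ∪ {at(dock), open(d_bay_dock)}
          = {at(dock), locked(d_dock_office), open(d_bay_dock)}

== RESULT ==
["at(dock)", "locked(d_dock_office)", "open(d_bay_dock)"]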